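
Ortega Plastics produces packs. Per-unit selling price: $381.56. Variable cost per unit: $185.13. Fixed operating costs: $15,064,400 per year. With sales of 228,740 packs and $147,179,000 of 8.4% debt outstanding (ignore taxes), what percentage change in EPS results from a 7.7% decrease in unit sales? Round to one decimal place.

Contribution at this volume is 228,740 × $196.43 = $44,931,398.20.
Subtracting fixed costs: EBIT = $44,931,398.20 − $15,064,400 = $29,866,998.20.
After interest of $12,363,036.00, pre-tax earnings = $17,503,962.20.
Degree of combined leverage = contribution ÷ (EBIT − I) = $44,931,398.20 ÷ $17,503,962.20 = 2.5669.
%ΔEPS = DCL × %ΔSales = 2.5669 × -7.7% = -19.8%.

-19.8%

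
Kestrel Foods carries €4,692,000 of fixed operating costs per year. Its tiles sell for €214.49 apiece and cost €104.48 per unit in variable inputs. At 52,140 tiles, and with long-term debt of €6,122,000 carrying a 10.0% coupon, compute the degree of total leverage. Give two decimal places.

Contribution at this volume is 52,140 × €110.01 = €5,735,921.40.
Subtracting fixed costs: EBIT = €5,735,921.40 − €4,692,000 = €1,043,921.40. Interest = €612,200.00.
DOL = €5,735,921.40 ÷ €1,043,921.40 = 5.4946; DFL = €1,043,921.40 ÷ €431,721.40 = 2.4180.
DCL = DOL × DFL = 5.4946 × 2.4180 = 13.2859.

13.29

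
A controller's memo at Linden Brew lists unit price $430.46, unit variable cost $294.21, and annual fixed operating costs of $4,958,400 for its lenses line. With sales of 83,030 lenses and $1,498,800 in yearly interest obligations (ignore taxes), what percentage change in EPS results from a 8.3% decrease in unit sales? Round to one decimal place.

-19.3%

At 83,030 units, contribution = 83,030 × $136.25 = $11,312,837.50.
EBIT = $11,312,837.50 − $4,958,400 = $6,354,437.50.
Interest = $1,498,800.00, so EBIT − I = $4,855,637.50.
DCL = total CM / (EBIT − I) = $11,312,837.50 / $4,855,637.50 = 2.3298.
EPS therefore changes by 2.3298 × (-8.3%) = -19.3%.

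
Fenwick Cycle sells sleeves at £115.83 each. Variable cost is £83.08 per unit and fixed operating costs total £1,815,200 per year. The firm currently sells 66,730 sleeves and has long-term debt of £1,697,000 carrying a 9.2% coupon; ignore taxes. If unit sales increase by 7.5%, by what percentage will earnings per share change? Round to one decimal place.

Total contribution margin = 66,730 × £32.75 = £2,185,407.50.
Subtracting fixed costs: EBIT = £2,185,407.50 − £1,815,200 = £370,207.50.
After interest of £156,124.00, pre-tax earnings = £214,083.50.
DCL = total CM / (EBIT − I) = £2,185,407.50 / £214,083.50 = 10.2082.
EPS therefore changes by 10.2082 × (+7.5%) = +76.6%.

+76.6%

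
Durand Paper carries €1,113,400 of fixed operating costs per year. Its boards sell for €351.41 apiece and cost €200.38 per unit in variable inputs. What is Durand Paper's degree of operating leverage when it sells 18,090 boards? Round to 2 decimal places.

At 18,090 units, contribution = 18,090 × €151.03 = €2,732,132.70.
EBIT = €2,732,132.70 − €1,113,400 = €1,618,732.70.
Degree of operating leverage = €2,732,132.70 / €1,618,732.70 = 1.6878.

1.69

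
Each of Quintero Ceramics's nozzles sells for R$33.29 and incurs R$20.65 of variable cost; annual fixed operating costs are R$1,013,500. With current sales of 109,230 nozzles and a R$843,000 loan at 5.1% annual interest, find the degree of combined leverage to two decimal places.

4.26

At 109,230 units, contribution = 109,230 × R$12.64 = R$1,380,667.20.
Subtracting fixed costs: EBIT = R$1,380,667.20 − R$1,013,500 = R$367,167.20. Interest = R$42,993.00.
DOL = R$1,380,667.20 ÷ R$367,167.20 = 3.7603; DFL = R$367,167.20 ÷ R$324,174.20 = 1.1326.
DCL = DOL × DFL = 3.7603 × 1.1326 = 4.2589.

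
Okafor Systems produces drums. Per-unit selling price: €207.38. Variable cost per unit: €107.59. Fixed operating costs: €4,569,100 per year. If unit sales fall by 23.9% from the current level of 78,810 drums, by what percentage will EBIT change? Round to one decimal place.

Total contribution margin = 78,810 × €99.79 = €7,864,449.90.
Operating income = contribution − fixed costs = €7,864,449.90 − €4,569,100 = €3,295,349.90.
DOL = contribution ÷ EBIT = €7,864,449.90 ÷ €3,295,349.90 = 2.3865.
Operating income changes by 2.3865 × -23.9% = -57.0%.

-57.0%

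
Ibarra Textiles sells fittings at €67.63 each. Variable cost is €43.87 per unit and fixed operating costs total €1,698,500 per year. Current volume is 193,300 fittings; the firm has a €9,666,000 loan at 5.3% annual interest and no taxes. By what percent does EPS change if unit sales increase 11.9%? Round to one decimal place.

+22.9%

Contribution at this volume is 193,300 × €23.76 = €4,592,808.00.
Subtracting fixed costs: EBIT = €4,592,808.00 − €1,698,500 = €2,894,308.00.
Interest = €512,298.00, so EBIT − I = €2,382,010.00.
Degree of combined leverage = contribution ÷ (EBIT − I) = €4,592,808.00 ÷ €2,382,010.00 = 1.9281.
%ΔEPS = DCL × %ΔSales = 1.9281 × +11.9% = +22.9%.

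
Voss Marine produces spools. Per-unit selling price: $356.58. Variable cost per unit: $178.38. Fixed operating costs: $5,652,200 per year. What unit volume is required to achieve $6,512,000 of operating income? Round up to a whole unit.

68,262 spools

Contribution margin per unit = $356.58 − $178.38 = $178.20.
Units = (FC + target) / CM = ($5,652,200 + $6,512,000) / $178.20 = 68,261.50, so 68,262 spools.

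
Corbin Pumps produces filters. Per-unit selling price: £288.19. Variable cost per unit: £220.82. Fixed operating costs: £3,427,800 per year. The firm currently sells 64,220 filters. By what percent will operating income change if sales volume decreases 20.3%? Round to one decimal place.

-97.7%

Total contribution margin = 64,220 × £67.37 = £4,326,501.40.
EBIT = £4,326,501.40 − £3,427,800 = £898,701.40.
DOL = contribution ÷ EBIT = £4,326,501.40 ÷ £898,701.40 = 4.8142.
So EBIT moves 4.8142 × (-20.3%) = -97.7%.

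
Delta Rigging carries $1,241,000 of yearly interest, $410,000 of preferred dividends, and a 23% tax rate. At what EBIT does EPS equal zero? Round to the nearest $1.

$1,773,468

Grossing the preferred dividend up to pre-tax terms: $410,000 / (1 − 0.23) = $532,467.53.
Financial break-even EBIT = interest + D_p ÷ (1 − t) = $1,241,000 + $532,467.53 = $1,773,467.53.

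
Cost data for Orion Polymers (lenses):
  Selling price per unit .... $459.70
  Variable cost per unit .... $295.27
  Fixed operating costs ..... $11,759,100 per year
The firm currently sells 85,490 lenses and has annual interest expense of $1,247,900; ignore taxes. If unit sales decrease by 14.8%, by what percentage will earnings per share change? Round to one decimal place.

-198.1%

Total contribution margin = 85,490 × $164.43 = $14,057,120.70.
Subtracting fixed costs: EBIT = $14,057,120.70 − $11,759,100 = $2,298,020.70.
Interest = $1,247,900.00, so EBIT − I = $1,050,120.70.
DCL = total CM / (EBIT − I) = $14,057,120.70 / $1,050,120.70 = 13.3862.
EPS therefore changes by 13.3862 × (-14.8%) = -198.1%.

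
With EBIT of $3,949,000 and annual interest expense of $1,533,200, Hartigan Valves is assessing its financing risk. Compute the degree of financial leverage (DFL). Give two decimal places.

Annual interest charges come to $1,533,200.00.
DFL = EBIT ÷ (EBIT − I) = $3,949,000 ÷ ($3,949,000 − $1,533,200.00) = $3,949,000 ÷ $2,415,800.00 = 1.6347.

1.63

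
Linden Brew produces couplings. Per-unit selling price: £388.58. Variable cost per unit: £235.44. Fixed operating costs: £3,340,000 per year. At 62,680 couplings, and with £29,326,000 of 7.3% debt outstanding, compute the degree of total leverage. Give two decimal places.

Contribution at this volume is 62,680 × £153.14 = £9,598,815.20.
Operating income = contribution − fixed costs = £9,598,815.20 − £3,340,000 = £6,258,815.20. Interest = £2,140,798.00, so EBIT − I = £4,118,017.20.
Degree of total leverage = total CM / (EBIT − interest) = £9,598,815.20 / £4,118,017.20 = 2.3309.

2.33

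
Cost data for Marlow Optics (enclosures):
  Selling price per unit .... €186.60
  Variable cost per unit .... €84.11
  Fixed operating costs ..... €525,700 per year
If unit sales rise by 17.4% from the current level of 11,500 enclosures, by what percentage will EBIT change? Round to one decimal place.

At 11,500 units, contribution = 11,500 × €102.49 = €1,178,635.00.
Operating income = contribution − fixed costs = €1,178,635.00 − €525,700 = €652,935.00.
DOL = contribution ÷ EBIT = €1,178,635.00 ÷ €652,935.00 = 1.8051.
%ΔEBIT = DOL × %ΔSales = 1.8051 × +17.4% = +31.4%.

+31.4%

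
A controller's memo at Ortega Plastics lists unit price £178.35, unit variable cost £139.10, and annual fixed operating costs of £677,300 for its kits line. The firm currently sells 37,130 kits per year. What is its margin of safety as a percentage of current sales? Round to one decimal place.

Contribution margin per unit = £178.35 − £139.10 = £39.25. Break-even units = £677,300 ÷ £39.25 = 17,256.05; break-even revenue = 17,256.05 × £178.35 = £3,077,616.69.
Actual sales revenue = 37,130 × £178.35 = £6,622,135.50.
Margin of safety = (£6,622,135.50 − £3,077,616.69) ÷ £6,622,135.50 = 53.5%.

53.5%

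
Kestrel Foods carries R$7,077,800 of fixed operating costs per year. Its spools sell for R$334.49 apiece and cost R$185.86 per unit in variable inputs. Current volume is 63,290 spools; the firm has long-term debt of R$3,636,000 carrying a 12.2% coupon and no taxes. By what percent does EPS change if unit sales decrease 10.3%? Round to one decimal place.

-51.4%

Total contribution margin = 63,290 × R$148.63 = R$9,406,792.70.
EBIT = R$9,406,792.70 − R$7,077,800 = R$2,328,992.70.
Interest = R$443,592.00, so EBIT − I = R$1,885,400.70.
Degree of combined leverage = contribution ÷ (EBIT − I) = R$9,406,792.70 ÷ R$1,885,400.70 = 4.9893.
%ΔEPS = DCL × %ΔSales = 4.9893 × -10.3% = -51.4%.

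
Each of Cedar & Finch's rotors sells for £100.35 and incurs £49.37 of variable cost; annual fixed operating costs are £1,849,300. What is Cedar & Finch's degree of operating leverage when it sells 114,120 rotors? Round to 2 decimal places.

Total contribution margin = 114,120 × £50.98 = £5,817,837.60.
Operating income = contribution − fixed costs = £5,817,837.60 − £1,849,300 = £3,968,537.60.
DOL = contribution ÷ EBIT = £5,817,837.60 ÷ £3,968,537.60 = 1.4660.

1.47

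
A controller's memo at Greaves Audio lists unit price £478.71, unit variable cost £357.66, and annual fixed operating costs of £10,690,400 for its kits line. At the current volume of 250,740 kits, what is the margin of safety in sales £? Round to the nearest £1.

Unit CM = price − variable cost = £478.71 − £357.66 = £121.05. Break-even units = £10,690,400 ÷ £121.05 = 88,313.92; break-even revenue = 88,313.92 × £478.71 = £42,276,756.58.
Current sales = 250,740 × £478.71 = £120,031,745.40.
Margin of safety = £120,031,745.40 − £42,276,756.58 = £77,754,989.

£77,754,989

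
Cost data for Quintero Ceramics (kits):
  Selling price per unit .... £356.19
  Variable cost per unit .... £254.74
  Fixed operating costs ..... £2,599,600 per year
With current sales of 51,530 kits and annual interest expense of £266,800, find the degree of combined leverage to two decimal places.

2.21

Contribution at this volume is 51,530 × £101.45 = £5,227,718.50.
Operating income = contribution − fixed costs = £5,227,718.50 − £2,599,600 = £2,628,118.50. Interest = £266,800.00.
DOL = £5,227,718.50 ÷ £2,628,118.50 = 1.9891; DFL = £2,628,118.50 ÷ £2,361,318.50 = 1.1130.
DCL = DOL × DFL = 1.9891 × 1.1130 = 2.2139.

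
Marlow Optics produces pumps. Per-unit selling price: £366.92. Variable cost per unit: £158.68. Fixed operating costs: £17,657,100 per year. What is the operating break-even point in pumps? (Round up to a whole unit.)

Contribution margin per unit = £366.92 − £158.68 = £208.24.
Break-even Q = £17,657,100 / £208.24 = 84,792.07 → 84,793 pumps.

84,793 pumps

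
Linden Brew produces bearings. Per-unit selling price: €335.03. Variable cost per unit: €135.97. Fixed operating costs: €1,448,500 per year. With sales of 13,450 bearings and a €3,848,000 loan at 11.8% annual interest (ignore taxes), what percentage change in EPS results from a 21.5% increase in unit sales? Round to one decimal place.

At 13,450 units, contribution = 13,450 × €199.06 = €2,677,357.00.
Operating income = contribution − fixed costs = €2,677,357.00 − €1,448,500 = €1,228,857.00.
After interest of €454,064.00, pre-tax earnings = €774,793.00.
Degree of combined leverage = contribution ÷ (EBIT − I) = €2,677,357.00 ÷ €774,793.00 = 3.4556.
EPS therefore changes by 3.4556 × (+21.5%) = +74.3%.

+74.3%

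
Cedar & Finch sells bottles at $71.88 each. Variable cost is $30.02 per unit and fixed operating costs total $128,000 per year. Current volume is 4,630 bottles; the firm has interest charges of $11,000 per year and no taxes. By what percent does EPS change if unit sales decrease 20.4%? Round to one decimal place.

Total contribution margin = 4,630 × $41.86 = $193,811.80.
Subtracting fixed costs: EBIT = $193,811.80 − $128,000 = $65,811.80.
After interest of $11,000.00, pre-tax earnings = $54,811.80.
DCL = total CM / (EBIT − I) = $193,811.80 / $54,811.80 = 3.5360.
%ΔEPS = DCL × %ΔSales = 3.5360 × -20.4% = -72.1%.

-72.1%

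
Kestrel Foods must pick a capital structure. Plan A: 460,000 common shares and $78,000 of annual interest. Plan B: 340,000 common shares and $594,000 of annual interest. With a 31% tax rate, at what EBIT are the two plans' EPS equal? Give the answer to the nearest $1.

$2,056,000

Set EPS_A = EPS_B: (EBIT − $78,000)(1 − 0.31) ÷ 460,000 = (EBIT − $594,000)(1 − 0.31) ÷ 340,000.
Cancelling (1 − t) and cross-multiplying: 340,000·(EBIT − 78,000) = 460,000·(EBIT − 594,000).
EBIT × (460,000 − 340,000) = 594,000 × 460,000 − 78,000 × 340,000 = 246,720,000,000, so EBIT = 246,720,000,000 ÷ 120,000 = 2,056,000.00.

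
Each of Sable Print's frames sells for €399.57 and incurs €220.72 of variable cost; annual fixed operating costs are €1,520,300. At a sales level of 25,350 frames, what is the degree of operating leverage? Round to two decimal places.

Contribution at this volume is 25,350 × €178.85 = €4,533,847.50.
EBIT = €4,533,847.50 − €1,520,300 = €3,013,547.50.
DOL = contribution ÷ EBIT = €4,533,847.50 ÷ €3,013,547.50 = 1.5045.

1.50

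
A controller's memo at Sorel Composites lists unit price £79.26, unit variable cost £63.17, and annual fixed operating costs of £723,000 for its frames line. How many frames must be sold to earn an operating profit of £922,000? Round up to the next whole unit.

Each unit contributes £79.26 − £63.17 = £16.09.
Units = (FC + target) / CM = (£723,000 + £922,000) / £16.09 = 102,237.41, so 102,238 frames.

102,238 frames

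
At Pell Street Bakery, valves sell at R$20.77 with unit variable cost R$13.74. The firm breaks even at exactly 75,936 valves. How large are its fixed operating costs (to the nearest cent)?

R$533,830.08

Unit CM = price − variable cost = R$20.77 − R$13.74 = R$7.03.
Fixed costs = break-even units × CM = 75,936 × R$7.03 = R$533,830.08.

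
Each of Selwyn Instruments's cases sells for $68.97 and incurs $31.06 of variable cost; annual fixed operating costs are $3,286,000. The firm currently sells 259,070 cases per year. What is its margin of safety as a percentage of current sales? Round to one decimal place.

66.5%

Unit CM = price − variable cost = $68.97 − $31.06 = $37.91. Break-even units = $3,286,000 ÷ $37.91 = 86,678.98; break-even revenue = 86,678.98 × $68.97 = $5,978,249.01.
Actual sales revenue = 259,070 × $68.97 = $17,868,057.90.
Margin of safety = ($17,868,057.90 − $5,978,249.01) ÷ $17,868,057.90 = 66.5%.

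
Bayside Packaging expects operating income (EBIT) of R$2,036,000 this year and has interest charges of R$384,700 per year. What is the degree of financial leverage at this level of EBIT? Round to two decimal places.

1.23

Interest = R$384,700.00.
Degree of financial leverage = EBIT / (EBIT − interest) = R$2,036,000 / R$1,651,300.00 = 1.2330.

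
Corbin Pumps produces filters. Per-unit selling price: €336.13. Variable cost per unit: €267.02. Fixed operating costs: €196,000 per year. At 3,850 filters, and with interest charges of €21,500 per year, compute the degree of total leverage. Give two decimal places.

5.48

Total contribution margin = 3,850 × €69.11 = €266,073.50.
Subtracting fixed costs: EBIT = €266,073.50 − €196,000 = €70,073.50. Interest = €21,500.00, so EBIT − I = €48,573.50.
DCL = contribution ÷ (EBIT − I) = €266,073.50 ÷ €48,573.50 = 5.4778.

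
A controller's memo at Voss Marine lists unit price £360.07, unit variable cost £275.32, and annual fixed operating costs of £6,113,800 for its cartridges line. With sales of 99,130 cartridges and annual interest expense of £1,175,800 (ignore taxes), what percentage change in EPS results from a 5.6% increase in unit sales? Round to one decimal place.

At 99,130 units, contribution = 99,130 × £84.75 = £8,401,267.50.
Operating income = contribution − fixed costs = £8,401,267.50 − £6,113,800 = £2,287,467.50.
After interest of £1,175,800.00, pre-tax earnings = £1,111,667.50.
Degree of combined leverage = contribution ÷ (EBIT − I) = £8,401,267.50 ÷ £1,111,667.50 = 7.5574.
%ΔEPS = DCL × %ΔSales = 7.5574 × +5.6% = +42.3%.

+42.3%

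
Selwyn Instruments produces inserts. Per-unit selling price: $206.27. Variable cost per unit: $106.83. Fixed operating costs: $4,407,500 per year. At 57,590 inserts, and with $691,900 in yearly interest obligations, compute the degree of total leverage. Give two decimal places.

Total contribution margin = 57,590 × $99.44 = $5,726,749.60.
EBIT = $5,726,749.60 − $4,407,500 = $1,319,249.60. Interest = $691,900.00.
DOL = $5,726,749.60 ÷ $1,319,249.60 = 4.3409; DFL = $1,319,249.60 ÷ $627,349.60 = 2.1029.
DCL = DOL × DFL = 4.3409 × 2.1029 = 9.1285.

9.13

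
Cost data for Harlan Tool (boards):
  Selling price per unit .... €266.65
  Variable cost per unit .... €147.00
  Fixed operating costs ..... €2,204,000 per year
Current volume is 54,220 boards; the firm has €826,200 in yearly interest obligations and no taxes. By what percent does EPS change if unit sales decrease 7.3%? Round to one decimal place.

-13.7%

At 54,220 units, contribution = 54,220 × €119.65 = €6,487,423.00.
Subtracting fixed costs: EBIT = €6,487,423.00 − €2,204,000 = €4,283,423.00.
After interest of €826,200.00, pre-tax earnings = €3,457,223.00.
DCL = total CM / (EBIT − I) = €6,487,423.00 / €3,457,223.00 = 1.8765.
%ΔEPS = DCL × %ΔSales = 1.8765 × -7.3% = -13.7%.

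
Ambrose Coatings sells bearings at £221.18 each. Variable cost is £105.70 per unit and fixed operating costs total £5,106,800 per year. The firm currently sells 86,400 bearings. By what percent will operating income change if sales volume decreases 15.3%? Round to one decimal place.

Total contribution margin = 86,400 × £115.48 = £9,977,472.00.
Operating income = contribution − fixed costs = £9,977,472.00 − £5,106,800 = £4,870,672.00.
Degree of operating leverage = £9,977,472.00 / £4,870,672.00 = 2.0485.
Operating income changes by 2.0485 × -15.3% = -31.3%.

-31.3%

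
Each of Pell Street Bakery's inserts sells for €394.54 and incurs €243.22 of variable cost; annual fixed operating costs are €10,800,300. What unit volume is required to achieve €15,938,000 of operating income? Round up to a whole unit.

176,701 inserts

Unit CM = price − variable cost = €394.54 − €243.22 = €151.32.
Need Q such that Q × €151.32 − €10,800,300 = €15,938,000, i.e. Q = €26,738,300 / €151.32 = 176,700.37 → 176,701.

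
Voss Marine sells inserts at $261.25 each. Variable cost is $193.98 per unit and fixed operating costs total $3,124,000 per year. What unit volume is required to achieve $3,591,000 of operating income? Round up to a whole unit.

99,822 inserts

Contribution margin per unit = $261.25 − $193.98 = $67.27.
Units = (FC + target) / CM = ($3,124,000 + $3,591,000) / $67.27 = 99,821.61, so 99,822 inserts.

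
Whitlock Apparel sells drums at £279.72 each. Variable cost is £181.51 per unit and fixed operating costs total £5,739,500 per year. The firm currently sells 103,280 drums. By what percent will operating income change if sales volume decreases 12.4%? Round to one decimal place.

-28.6%

Total contribution margin = 103,280 × £98.21 = £10,143,128.80.
Subtracting fixed costs: EBIT = £10,143,128.80 − £5,739,500 = £4,403,628.80.
DOL = contribution ÷ EBIT = £10,143,128.80 ÷ £4,403,628.80 = 2.3034.
Operating income changes by 2.3034 × -12.4% = -28.6%.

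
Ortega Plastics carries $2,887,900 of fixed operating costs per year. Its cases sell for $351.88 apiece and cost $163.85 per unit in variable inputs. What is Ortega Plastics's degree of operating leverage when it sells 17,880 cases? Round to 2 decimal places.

7.09

At 17,880 units, contribution = 17,880 × $188.03 = $3,361,976.40.
Subtracting fixed costs: EBIT = $3,361,976.40 − $2,887,900 = $474,076.40.
So DOL = total CM / EBIT = $3,361,976.40 / $474,076.40 = 7.0916.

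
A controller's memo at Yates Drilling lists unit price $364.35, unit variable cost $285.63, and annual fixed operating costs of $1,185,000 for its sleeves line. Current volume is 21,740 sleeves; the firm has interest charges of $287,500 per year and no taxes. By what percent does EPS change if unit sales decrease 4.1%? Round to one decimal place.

-29.4%

At 21,740 units, contribution = 21,740 × $78.72 = $1,711,372.80.
EBIT = $1,711,372.80 − $1,185,000 = $526,372.80.
After interest of $287,500.00, pre-tax earnings = $238,872.80.
DCL = total CM / (EBIT − I) = $1,711,372.80 / $238,872.80 = 7.1644.
EPS therefore changes by 7.1644 × (-4.1%) = -29.4%.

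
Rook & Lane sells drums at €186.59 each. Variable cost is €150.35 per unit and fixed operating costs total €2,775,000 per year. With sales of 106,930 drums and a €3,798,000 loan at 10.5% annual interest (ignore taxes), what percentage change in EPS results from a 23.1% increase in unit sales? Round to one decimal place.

Total contribution margin = 106,930 × €36.24 = €3,875,143.20.
EBIT = €3,875,143.20 − €2,775,000 = €1,100,143.20.
After interest of €398,790.00, pre-tax earnings = €701,353.20.
Degree of combined leverage = contribution ÷ (EBIT − I) = €3,875,143.20 ÷ €701,353.20 = 5.5252.
%ΔEPS = DCL × %ΔSales = 5.5252 × +23.1% = +127.6%.

+127.6%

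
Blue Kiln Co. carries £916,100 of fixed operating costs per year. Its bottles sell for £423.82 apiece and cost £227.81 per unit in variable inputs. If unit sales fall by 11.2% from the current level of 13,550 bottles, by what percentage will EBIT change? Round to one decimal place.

Contribution at this volume is 13,550 × £196.01 = £2,655,935.50.
Subtracting fixed costs: EBIT = £2,655,935.50 − £916,100 = £1,739,835.50.
DOL = contribution ÷ EBIT = £2,655,935.50 ÷ £1,739,835.50 = 1.5265.
%ΔEBIT = DOL × %ΔSales = 1.5265 × -11.2% = -17.1%.

-17.1%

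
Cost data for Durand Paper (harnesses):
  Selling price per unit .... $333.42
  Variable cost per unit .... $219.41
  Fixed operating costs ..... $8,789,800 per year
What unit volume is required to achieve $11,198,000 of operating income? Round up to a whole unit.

Contribution margin per unit = $333.42 − $219.41 = $114.01.
Required volume = (fixed costs + target profit) ÷ CM = ($8,789,800 + $11,198,000) ÷ $114.01 = 175,316.20, so 175,317 harnesses.

175,317 harnesses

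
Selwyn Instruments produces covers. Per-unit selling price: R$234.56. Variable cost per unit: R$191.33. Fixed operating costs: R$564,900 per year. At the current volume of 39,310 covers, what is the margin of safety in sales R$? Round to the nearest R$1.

Each unit contributes R$234.56 − R$191.33 = R$43.23. Break-even units = R$564,900 ÷ R$43.23 = 13,067.31; break-even revenue = 13,067.31 × R$234.56 = R$3,065,069.26.
Actual sales revenue = 39,310 × R$234.56 = R$9,220,553.60.
Margin of safety = R$9,220,553.60 − R$3,065,069.26 = R$6,155,484.

R$6,155,484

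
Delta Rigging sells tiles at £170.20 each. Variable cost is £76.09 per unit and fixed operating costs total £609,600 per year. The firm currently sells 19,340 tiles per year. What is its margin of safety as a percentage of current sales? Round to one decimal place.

Unit CM = price − variable cost = £170.20 − £76.09 = £94.11. Break-even units = £609,600 ÷ £94.11 = 6,477.53; break-even revenue = 6,477.53 × £170.20 = £1,102,474.98.
Actual sales revenue = 19,340 × £170.20 = £3,291,668.00.
Margin of safety = (£3,291,668.00 − £1,102,474.98) ÷ £3,291,668.00 = 66.5%.

66.5%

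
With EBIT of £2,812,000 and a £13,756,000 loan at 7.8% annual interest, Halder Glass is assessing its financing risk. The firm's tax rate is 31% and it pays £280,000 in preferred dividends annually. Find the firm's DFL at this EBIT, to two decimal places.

2.11

Annual interest charges come to £1,072,968.00.
Preferred dividends grossed up pre-tax: £280,000 / (1 − 0.31) = £405,797.10.
DFL = EBIT ÷ [EBIT − I − D_p/(1−t)] = £2,812,000 ÷ [£2,812,000 − £1,072,968.00 − £405,797.10] = £2,812,000 ÷ £1,333,234.90 = 2.1092.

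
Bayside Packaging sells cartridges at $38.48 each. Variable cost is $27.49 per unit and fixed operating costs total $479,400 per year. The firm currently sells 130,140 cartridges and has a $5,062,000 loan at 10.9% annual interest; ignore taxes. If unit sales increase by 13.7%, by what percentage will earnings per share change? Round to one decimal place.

Total contribution margin = 130,140 × $10.99 = $1,430,238.60.
EBIT = $1,430,238.60 − $479,400 = $950,838.60.
Interest = $551,758.00, so EBIT − I = $399,080.60.
DCL = total CM / (EBIT − I) = $1,430,238.60 / $399,080.60 = 3.5838.
%ΔEPS = DCL × %ΔSales = 3.5838 × +13.7% = +49.1%.

+49.1%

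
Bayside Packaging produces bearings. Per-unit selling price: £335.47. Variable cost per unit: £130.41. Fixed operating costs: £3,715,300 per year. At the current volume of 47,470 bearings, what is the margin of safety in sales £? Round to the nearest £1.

Unit CM = price − variable cost = £335.47 − £130.41 = £205.06. Break-even units = £3,715,300 ÷ £205.06 = 18,118.11; break-even revenue = 18,118.11 × £335.47 = £6,078,082.96.
Actual sales revenue = 47,470 × £335.47 = £15,924,760.90.
Margin of safety = £15,924,760.90 − £6,078,082.96 = £9,846,678.

£9,846,678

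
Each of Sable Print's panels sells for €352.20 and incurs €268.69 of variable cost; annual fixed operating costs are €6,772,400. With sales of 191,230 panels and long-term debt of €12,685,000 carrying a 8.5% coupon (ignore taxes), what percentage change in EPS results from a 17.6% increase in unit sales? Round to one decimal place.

Contribution at this volume is 191,230 × €83.51 = €15,969,617.30.
Subtracting fixed costs: EBIT = €15,969,617.30 − €6,772,400 = €9,197,217.30.
After interest of €1,078,225.00, pre-tax earnings = €8,118,992.30.
Degree of combined leverage = contribution ÷ (EBIT − I) = €15,969,617.30 ÷ €8,118,992.30 = 1.9669.
%ΔEPS = DCL × %ΔSales = 1.9669 × +17.6% = +34.6%.

+34.6%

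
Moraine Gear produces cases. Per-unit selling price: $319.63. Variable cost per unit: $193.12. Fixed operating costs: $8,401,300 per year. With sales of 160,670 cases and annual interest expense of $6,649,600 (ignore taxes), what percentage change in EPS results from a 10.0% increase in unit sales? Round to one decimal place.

At 160,670 units, contribution = 160,670 × $126.51 = $20,326,361.70.
Operating income = contribution − fixed costs = $20,326,361.70 − $8,401,300 = $11,925,061.70.
After interest of $6,649,600.00, pre-tax earnings = $5,275,461.70.
DCL = total CM / (EBIT − I) = $20,326,361.70 / $5,275,461.70 = 3.8530.
EPS therefore changes by 3.8530 × (+10.0%) = +38.5%.

+38.5%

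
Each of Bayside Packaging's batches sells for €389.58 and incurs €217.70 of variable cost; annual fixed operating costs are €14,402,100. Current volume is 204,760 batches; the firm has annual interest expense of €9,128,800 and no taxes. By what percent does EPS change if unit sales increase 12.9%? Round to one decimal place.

Contribution at this volume is 204,760 × €171.88 = €35,194,148.80.
EBIT = €35,194,148.80 − €14,402,100 = €20,792,048.80.
Interest = €9,128,800.00, so EBIT − I = €11,663,248.80.
Degree of combined leverage = contribution ÷ (EBIT − I) = €35,194,148.80 ÷ €11,663,248.80 = 3.0175.
EPS therefore changes by 3.0175 × (+12.9%) = +38.9%.

+38.9%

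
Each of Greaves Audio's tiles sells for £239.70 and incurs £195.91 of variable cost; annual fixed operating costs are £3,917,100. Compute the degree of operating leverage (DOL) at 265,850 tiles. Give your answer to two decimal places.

At 265,850 units, contribution = 265,850 × £43.79 = £11,641,571.50.
EBIT = £11,641,571.50 − £3,917,100 = £7,724,471.50.
DOL = contribution ÷ EBIT = £11,641,571.50 ÷ £7,724,471.50 = 1.5071.

1.51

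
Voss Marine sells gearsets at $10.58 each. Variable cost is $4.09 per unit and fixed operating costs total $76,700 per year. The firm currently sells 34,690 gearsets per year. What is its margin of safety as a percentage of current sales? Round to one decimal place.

65.9%

Contribution margin per unit = $10.58 − $4.09 = $6.49. Break-even units = $76,700 ÷ $6.49 = 11,818.18; break-even revenue = 11,818.18 × $10.58 = $125,036.36.
Actual sales revenue = 34,690 × $10.58 = $367,020.20.
Margin of safety = ($367,020.20 − $125,036.36) ÷ $367,020.20 = 65.9%.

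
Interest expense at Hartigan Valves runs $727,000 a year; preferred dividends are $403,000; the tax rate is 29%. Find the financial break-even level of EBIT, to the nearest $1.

$1,294,606

Grossing the preferred dividend up to pre-tax terms: $403,000 / (1 − 0.29) = $567,605.63.
EPS = 0 when EBIT covers interest plus the pre-tax preferred burden: $727,000 + $567,605.63 = $1,294,605.63.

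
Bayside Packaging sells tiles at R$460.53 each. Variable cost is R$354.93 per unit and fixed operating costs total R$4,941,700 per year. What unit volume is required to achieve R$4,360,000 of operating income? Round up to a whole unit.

Contribution margin per unit = R$460.53 − R$354.93 = R$105.60.
Units = (FC + target) / CM = (R$4,941,700 + R$4,360,000) / R$105.60 = 88,084.28, so 88,085 tiles.

88,085 tiles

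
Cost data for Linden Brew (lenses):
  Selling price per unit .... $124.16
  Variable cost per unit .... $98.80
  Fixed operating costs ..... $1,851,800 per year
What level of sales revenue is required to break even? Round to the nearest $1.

$9,066,226

Contribution margin per unit = $124.16 − $98.80 = $25.36, a CM ratio of $25.36 ÷ $124.16 = 0.2043.
Break-even sales = FC ÷ CM ratio = $1,851,800 × $124.16 / $25.36 = $9,066,226.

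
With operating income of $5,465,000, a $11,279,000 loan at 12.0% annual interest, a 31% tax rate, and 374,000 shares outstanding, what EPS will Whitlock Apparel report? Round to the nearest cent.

Pre-tax income = $5,465,000 − $1,353,480.00 = $4,111,520.00.
After tax at 31%: net income = $4,111,520.00 × 0.69 = $2,836,948.80.
EPS = $2,836,948.80 ÷ 374,000 = $7.59.

$7.59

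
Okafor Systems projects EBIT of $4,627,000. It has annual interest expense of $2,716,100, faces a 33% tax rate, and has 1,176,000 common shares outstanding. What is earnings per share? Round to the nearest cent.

Pre-tax income = $4,627,000 − $2,716,100.00 = $1,910,900.00.
After tax at 33%: net income = $1,910,900.00 × 0.67 = $1,280,303.00.
EPS = $1,280,303.00 ÷ 1,176,000 = $1.09.

$1.09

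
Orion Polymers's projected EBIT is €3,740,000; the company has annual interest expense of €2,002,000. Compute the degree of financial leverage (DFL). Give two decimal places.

2.15

Interest = €2,002,000.00.
Degree of financial leverage = EBIT / (EBIT − interest) = €3,740,000 / €1,738,000.00 = 2.1519.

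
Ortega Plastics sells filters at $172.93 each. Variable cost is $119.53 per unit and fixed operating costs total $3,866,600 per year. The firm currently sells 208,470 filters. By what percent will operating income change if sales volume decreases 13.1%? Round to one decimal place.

At 208,470 units, contribution = 208,470 × $53.40 = $11,132,298.00.
Operating income = contribution − fixed costs = $11,132,298.00 − $3,866,600 = $7,265,698.00.
So DOL = total CM / EBIT = $11,132,298.00 / $7,265,698.00 = 1.5322.
So EBIT moves 1.5322 × (-13.1%) = -20.1%.

-20.1%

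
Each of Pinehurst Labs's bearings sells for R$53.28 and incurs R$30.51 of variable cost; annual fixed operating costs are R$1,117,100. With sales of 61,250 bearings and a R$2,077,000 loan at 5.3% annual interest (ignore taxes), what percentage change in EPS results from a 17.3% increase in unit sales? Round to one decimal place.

+144.1%

Contribution at this volume is 61,250 × R$22.77 = R$1,394,662.50.
Subtracting fixed costs: EBIT = R$1,394,662.50 − R$1,117,100 = R$277,562.50.
After interest of R$110,081.00, pre-tax earnings = R$167,481.50.
DCL = total CM / (EBIT − I) = R$1,394,662.50 / R$167,481.50 = 8.3273.
EPS therefore changes by 8.3273 × (+17.3%) = +144.1%.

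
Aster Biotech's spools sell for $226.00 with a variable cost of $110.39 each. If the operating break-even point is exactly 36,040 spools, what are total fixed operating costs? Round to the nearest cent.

$4,166,584.40

Each unit contributes $226.00 − $110.39 = $115.61.
Since BE = FC / CM, FC = 36,040 × $115.61 = $4,166,584.40.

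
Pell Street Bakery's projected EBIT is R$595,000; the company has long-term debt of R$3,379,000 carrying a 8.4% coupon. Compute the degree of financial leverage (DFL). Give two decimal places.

1.91

Annual interest charges come to R$283,836.00.
Degree of financial leverage = EBIT / (EBIT − interest) = R$595,000 / R$311,164.00 = 1.9122.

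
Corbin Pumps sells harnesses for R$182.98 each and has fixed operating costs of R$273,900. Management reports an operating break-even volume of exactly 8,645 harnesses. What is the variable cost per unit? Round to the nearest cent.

R$151.30

At break-even, FC = Q × (P − VC), so P − VC = R$273,900 ÷ 8,645 = R$31.6831.
Hence VC = price − CM = R$182.98 − R$31.6831 = R$151.30.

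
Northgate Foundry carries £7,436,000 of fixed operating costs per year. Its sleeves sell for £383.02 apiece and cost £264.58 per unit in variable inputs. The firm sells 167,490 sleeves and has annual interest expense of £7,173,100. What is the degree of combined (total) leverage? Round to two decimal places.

Contribution at this volume is 167,490 × £118.44 = £19,837,515.60.
Operating income = contribution − fixed costs = £19,837,515.60 − £7,436,000 = £12,401,515.60. Interest = £7,173,100.00.
DOL = £19,837,515.60 ÷ £12,401,515.60 = 1.5996; DFL = £12,401,515.60 ÷ £5,228,415.60 = 2.3719.
DCL = DOL × DFL = 1.5996 × 2.3719 = 3.7941.

3.79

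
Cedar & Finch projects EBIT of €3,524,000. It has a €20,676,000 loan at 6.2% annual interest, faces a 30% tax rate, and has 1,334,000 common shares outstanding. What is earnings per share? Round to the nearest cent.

Pre-tax income = €3,524,000 − €1,281,912.00 = €2,242,088.00.
After tax at 30%: net income = €2,242,088.00 × 0.70 = €1,569,461.60.
EPS = €1,569,461.60 ÷ 1,334,000 = €1.18.

€1.18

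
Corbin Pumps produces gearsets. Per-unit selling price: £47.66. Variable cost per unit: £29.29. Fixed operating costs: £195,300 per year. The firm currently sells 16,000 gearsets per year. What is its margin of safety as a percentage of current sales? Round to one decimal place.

33.6%

Each unit contributes £47.66 − £29.29 = £18.37. Break-even units = £195,300 ÷ £18.37 = 10,631.46; break-even revenue = 10,631.46 × £47.66 = £506,695.59.
Actual sales revenue = 16,000 × £47.66 = £762,560.00.
Margin of safety = (£762,560.00 − £506,695.59) ÷ £762,560.00 = 33.6%.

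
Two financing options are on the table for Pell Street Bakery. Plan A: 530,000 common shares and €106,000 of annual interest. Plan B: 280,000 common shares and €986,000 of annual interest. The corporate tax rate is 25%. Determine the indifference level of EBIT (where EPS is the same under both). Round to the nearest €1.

Set EPS_A = EPS_B: (EBIT − €106,000)(1 − 0.25) ÷ 530,000 = (EBIT − €986,000)(1 − 0.25) ÷ 280,000.
The (1 − t) factor cancels: (EBIT − 106,000) × 280,000 = (EBIT − 986,000) × 530,000.
Solving, EBIT = (986,000·530,000 − 106,000·280,000) / (530,000 − 280,000) = 492,900,000,000 / 250,000 = 1,971,600.00.

€1,971,600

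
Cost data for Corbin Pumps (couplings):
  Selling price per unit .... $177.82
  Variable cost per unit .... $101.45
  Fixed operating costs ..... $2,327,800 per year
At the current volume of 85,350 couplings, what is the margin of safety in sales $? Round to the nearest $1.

$9,756,885

Each unit contributes $177.82 − $101.45 = $76.37. Break-even units = $2,327,800 ÷ $76.37 = 30,480.56; break-even revenue = 30,480.56 × $177.82 = $5,420,052.32.
Current sales = 85,350 × $177.82 = $15,176,937.00.
Margin of safety = $15,176,937.00 − $5,420,052.32 = $9,756,885.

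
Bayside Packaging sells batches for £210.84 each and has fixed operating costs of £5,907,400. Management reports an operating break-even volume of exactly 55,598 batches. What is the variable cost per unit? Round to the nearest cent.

Contribution per unit must be FC / Q = £5,907,400 / 55,598 = £106.2520.
Hence VC = price − CM = £210.84 − £106.2520 = £104.59.

£104.59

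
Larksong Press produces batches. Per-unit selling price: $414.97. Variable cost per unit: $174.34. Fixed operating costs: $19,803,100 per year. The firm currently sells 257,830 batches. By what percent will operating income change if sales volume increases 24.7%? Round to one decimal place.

+36.3%

Total contribution margin = 257,830 × $240.63 = $62,041,632.90.
Subtracting fixed costs: EBIT = $62,041,632.90 − $19,803,100 = $42,238,532.90.
So DOL = total CM / EBIT = $62,041,632.90 / $42,238,532.90 = 1.4688.
So EBIT moves 1.4688 × (+24.7%) = +36.3%.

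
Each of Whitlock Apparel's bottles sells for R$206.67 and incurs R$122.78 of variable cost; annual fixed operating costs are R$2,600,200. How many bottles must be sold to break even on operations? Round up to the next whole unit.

30,996 bottles

Unit CM = price − variable cost = R$206.67 − R$122.78 = R$83.89.
Break-even volume = fixed costs ÷ CM per unit = R$2,600,200 ÷ R$83.89 = 30,995.35, so 30,996 bottles.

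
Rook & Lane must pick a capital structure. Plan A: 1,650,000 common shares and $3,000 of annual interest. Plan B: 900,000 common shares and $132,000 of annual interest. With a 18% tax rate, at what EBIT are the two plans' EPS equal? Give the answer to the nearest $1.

Set EPS_A = EPS_B: (EBIT − $3,000)(1 − 0.18) ÷ 1,650,000 = (EBIT − $132,000)(1 − 0.18) ÷ 900,000.
The (1 − t) factor cancels: (EBIT − 3,000) × 900,000 = (EBIT − 132,000) × 1,650,000.
EBIT × (1,650,000 − 900,000) = 132,000 × 1,650,000 − 3,000 × 900,000 = 215,100,000,000, so EBIT = 215,100,000,000 ÷ 750,000 = 286,800.00.

$286,800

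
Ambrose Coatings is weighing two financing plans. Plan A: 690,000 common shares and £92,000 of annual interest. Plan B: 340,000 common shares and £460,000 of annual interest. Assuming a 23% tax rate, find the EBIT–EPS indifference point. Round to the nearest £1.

Set EPS_A = EPS_B: (EBIT − £92,000)(1 − 0.23) ÷ 690,000 = (EBIT − £460,000)(1 − 0.23) ÷ 340,000.
Cancelling (1 − t) and cross-multiplying: 340,000·(EBIT − 92,000) = 690,000·(EBIT − 460,000).
EBIT × (690,000 − 340,000) = 460,000 × 690,000 − 92,000 × 340,000 = 286,120,000,000, so EBIT = 286,120,000,000 ÷ 350,000 = 817,485.71.

£817,486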